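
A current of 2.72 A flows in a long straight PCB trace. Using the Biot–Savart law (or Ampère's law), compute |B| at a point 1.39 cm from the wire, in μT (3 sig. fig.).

For an infinitely long straight wire, B = μ₀I/(2πd).
B = (4π×10⁻⁷ × 2.72) / (2π × 0.0139) = 3.91×10⁻⁵ T.

B ≈ 39.1 μT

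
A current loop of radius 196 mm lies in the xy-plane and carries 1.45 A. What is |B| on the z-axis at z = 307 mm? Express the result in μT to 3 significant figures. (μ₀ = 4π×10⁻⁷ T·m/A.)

On the axis of a circular loop, B = μ₀IR² / [2(R²+z²)^(3/2)].
R² + z² = (0.196)² + (0.307)² = 0.1327 m², and (R²+z²)^(3/2) = 4.83×10⁻² m³.
B = (4π×10⁻⁷ × 1.45 × 0.03842) / (2 × 4.83×10⁻²) = 7.24×10⁻⁷ T.

B ≈ 0.724 μT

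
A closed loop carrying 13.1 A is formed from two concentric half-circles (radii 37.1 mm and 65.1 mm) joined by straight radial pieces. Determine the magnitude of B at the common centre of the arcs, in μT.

The radial connectors point toward the centre, so dl × r̂ = 0 and they contribute nothing.
Each semicircle gives μ₀I/(4R): inner arc 1.11×10⁻⁴ T, outer arc 6.32×10⁻⁵ T.
The two arcs carry current in opposite angular senses, so their fields oppose: B = |1.11×10⁻⁴ − 6.32×10⁻⁵| = 4.77×10⁻⁵ T.

B ≈ 47.7 μT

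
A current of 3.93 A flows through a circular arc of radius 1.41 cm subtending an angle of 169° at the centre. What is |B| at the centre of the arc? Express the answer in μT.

B ≈ 82.2 μT

The Biot–Savart field of a circular arc at its centre is B = μ₀Iφ/(4πR), with φ = 2.95 rad.
B = (4π×10⁻⁷ × 3.93 × 2.95) / (4π × 0.0141) = 8.22×10⁻⁵ T.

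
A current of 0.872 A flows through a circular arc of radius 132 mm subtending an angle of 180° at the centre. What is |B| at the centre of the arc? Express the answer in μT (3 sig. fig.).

The Biot–Savart field of a circular arc at its centre is B = μ₀Iφ/(4πR), with φ = 3.142 rad.
B = (4π×10⁻⁷ × 0.872 × 3.142) / (4π × 0.132) = 2.08×10⁻⁶ T.

B ≈ 2.08 μT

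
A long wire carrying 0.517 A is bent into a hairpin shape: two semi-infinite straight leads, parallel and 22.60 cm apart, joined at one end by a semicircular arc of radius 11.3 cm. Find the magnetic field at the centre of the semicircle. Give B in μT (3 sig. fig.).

The semicircular arc contributes B_arc = μ₀I·π/(4πR) = μ₀I/(4R) = 1.44×10⁻⁶ T.
Each semi-infinite lead is at perpendicular distance R = 0.113 m from the centre, with the perpendicular foot at its near end, so it contributes μ₀I/(4πR); both point the same way, together 9.15×10⁻⁷ T.
Arc and leads all point the same direction: B = 1.44×10⁻⁶ + 9.15×10⁻⁷ = 2.35×10⁻⁶ T.

B ≈ 2.35 μT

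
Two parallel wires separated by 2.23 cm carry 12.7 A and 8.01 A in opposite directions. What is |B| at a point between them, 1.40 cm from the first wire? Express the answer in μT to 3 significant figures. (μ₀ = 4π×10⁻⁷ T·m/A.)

B ≈ 374 μT

Each long wire gives B = μ₀I/(2πd). Distances are d₁ = 0.014 m and d₂ = 0.0083 m.
B₁ = 1.81×10⁻⁴ T, B₂ = 1.93×10⁻⁴ T.
Between antiparallel currents both contributions point the same way, so they add. B = B₁ + B₂ = 1.81×10⁻⁴ + 1.93×10⁻⁴ = 3.74×10⁻⁴ T.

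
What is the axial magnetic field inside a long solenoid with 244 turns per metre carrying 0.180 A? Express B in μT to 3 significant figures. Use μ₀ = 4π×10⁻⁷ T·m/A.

Inside a long solenoid, B = μ₀nI with n = 244 turns/m.
B = 4π×10⁻⁷ × 244 × 0.180 = 5.52×10⁻⁵ T.

B ≈ 55.2 μT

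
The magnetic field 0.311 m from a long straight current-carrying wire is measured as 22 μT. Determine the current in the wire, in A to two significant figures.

For a long straight wire B = μ₀I/(2πd), so I = 2πdB/μ₀.
I = 2π × 0.311 × 2.20×10⁻⁵ / (4π×10⁻⁷) = 34.2 A.

I ≈ 34 A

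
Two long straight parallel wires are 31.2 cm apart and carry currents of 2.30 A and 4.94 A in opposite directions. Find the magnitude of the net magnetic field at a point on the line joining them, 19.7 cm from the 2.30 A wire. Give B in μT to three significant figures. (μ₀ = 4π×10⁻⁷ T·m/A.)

B ≈ 10.9 μT

Each long wire gives B = μ₀I/(2πd). Distances are d₁ = 0.197 m and d₂ = 0.115 m.
B₁ = 2.34×10⁻⁶ T, B₂ = 8.59×10⁻⁶ T.
Between antiparallel currents both contributions point the same way, so they add. B = B₁ + B₂ = 2.34×10⁻⁶ + 8.59×10⁻⁶ = 1.09×10⁻⁵ T.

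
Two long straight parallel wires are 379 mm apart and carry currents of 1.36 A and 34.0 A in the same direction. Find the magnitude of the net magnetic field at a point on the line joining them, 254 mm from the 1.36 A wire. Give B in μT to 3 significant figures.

Each long wire gives B = μ₀I/(2πd). Distances are d₁ = 0.254 m and d₂ = 0.125 m.
B₁ = 1.07×10⁻⁶ T, B₂ = 5.44×10⁻⁵ T.
Between parallel currents the two contributions point in opposite directions, so they subtract. B = |B₁ − B₂| = |1.07×10⁻⁶ − 5.44×10⁻⁵| = 5.33×10⁻⁵ T.

B ≈ 53.3 μT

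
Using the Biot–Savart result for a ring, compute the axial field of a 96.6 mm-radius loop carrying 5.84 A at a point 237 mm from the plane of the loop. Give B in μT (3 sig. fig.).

On the axis of a circular loop, B = μ₀IR² / [2(R²+z²)^(3/2)].
R² + z² = (0.0966)² + (0.237)² = 0.0655 m², and (R²+z²)^(3/2) = 1.68×10⁻² m³.
B = (4π×10⁻⁷ × 5.84 × 0.009332) / (2 × 1.68×10⁻²) = 2.04×10⁻⁶ T.

B ≈ 2.04 μT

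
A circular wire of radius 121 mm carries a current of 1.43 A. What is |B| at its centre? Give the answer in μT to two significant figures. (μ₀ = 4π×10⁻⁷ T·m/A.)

B ≈ 7.4 μT

At the centre of a circular loop the Biot–Savart law gives B = μ₀I/(2R).
B = (4π×10⁻⁷ × 1.43) / (2 × 0.121) = 7.43×10⁻⁶ T.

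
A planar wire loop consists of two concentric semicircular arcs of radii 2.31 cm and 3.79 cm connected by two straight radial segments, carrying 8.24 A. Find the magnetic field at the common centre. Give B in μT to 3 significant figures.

B ≈ 43.8 μT

The radial connectors point toward the centre, so dl × r̂ = 0 and they contribute nothing.
Each semicircle gives μ₀I/(4R): inner arc 1.12×10⁻⁴ T, outer arc 6.83×10⁻⁵ T.
The two arcs carry current in opposite angular senses, so their fields oppose: B = |1.12×10⁻⁴ − 6.83×10⁻⁵| = 4.38×10⁻⁵ T.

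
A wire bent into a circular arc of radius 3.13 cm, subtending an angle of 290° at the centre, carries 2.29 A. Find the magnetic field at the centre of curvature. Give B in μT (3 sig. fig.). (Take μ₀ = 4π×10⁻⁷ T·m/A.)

B ≈ 37.0 μT

The Biot–Savart field of a circular arc at its centre is B = μ₀Iφ/(4πR), with φ = 5.061 rad.
B = (4π×10⁻⁷ × 2.29 × 5.061) / (4π × 0.0313) = 3.70×10⁻⁵ T.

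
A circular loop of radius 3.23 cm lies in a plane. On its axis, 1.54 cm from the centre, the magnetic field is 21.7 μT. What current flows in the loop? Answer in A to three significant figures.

On the axis of a loop, B = μ₀IR²/[2(R²+z²)^(3/2)], so I = 2B(R²+z²)^(3/2)/(μ₀R²).
R² + z² = 0.001043 + 0.0002372 = 0.00128 m²; raised to 3/2 gives 4.58×10⁻⁵ m³.
I = 2 × 2.17×10⁻⁵ × 4.58×10⁻⁵ / (1.26×10⁻⁶ × 0.001043) = 1.52 A.

I ≈ 1.52 A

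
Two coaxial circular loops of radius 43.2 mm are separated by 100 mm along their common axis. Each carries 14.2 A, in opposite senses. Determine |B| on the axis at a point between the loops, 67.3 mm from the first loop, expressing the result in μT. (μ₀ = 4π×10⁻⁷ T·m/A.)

B ≈ 72.1 μT

Each loop contributes B = μ₀IR²/[2(R²+z²)^(3/2)] on the axis, with z measured from that loop.
Loop 1 (z = 0.0673 m): B₁ = 3.26×10⁻⁵ T. Loop 2 (z = 0.0327 m): B₂ = 1.05×10⁻⁴ T.
The fields oppose: B = |B₁ − B₂| = 7.21×10⁻⁵ T.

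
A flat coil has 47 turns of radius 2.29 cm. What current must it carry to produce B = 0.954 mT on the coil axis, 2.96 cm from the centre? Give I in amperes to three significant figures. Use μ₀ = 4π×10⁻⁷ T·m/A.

For an N-turn coil, B = Nμ₀IR²/[2(R²+z²)^(3/2)] with R = 0.0229 m, z = 0.0296 m, so I = 2B(R²+z²)^(3/2)/(Nμ₀R²) = 2 × 9.54×10⁻⁴ × 5.24×10⁻⁵ / (47 × 4π×10⁻⁷ × 0.0005244) = 3.23 A.

I ≈ 3.23 A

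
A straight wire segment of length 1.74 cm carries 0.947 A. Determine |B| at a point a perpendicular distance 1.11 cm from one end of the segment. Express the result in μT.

B ≈ 7.19 μT

For a finite straight segment, B = (μ₀I/4πd)(sinθ₁ + sinθ₂), where θ₁, θ₂ are the angles from the perpendicular to each end.
The perpendicular foot is at one end, so the two end-offsets along the wire are 0 and L = 0.0174 m.
sinθ₁ = 0/√(0²+0.0111²) = 0.0000; sinθ₂ = 0.0174/√(0.0174²+0.0111²) = 0.8431.
B = (4π×10⁻⁷ × 0.947) / (4π × 0.0111) × (0.0000 + 0.8431) = 7.19×10⁻⁶ T.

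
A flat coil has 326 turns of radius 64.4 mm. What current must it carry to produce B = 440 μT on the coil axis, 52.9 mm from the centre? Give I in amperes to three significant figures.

I ≈ 0.300 A

For an N-turn coil, B = Nμ₀IR²/[2(R²+z²)^(3/2)] with R = 0.0644 m, z = 0.0529 m, so I = 2B(R²+z²)^(3/2)/(Nμ₀R²) = 2 × 4.40×10⁻⁴ × 5.79×10⁻⁴ / (326 × 4π×10⁻⁷ × 0.004147) = 0.300 A.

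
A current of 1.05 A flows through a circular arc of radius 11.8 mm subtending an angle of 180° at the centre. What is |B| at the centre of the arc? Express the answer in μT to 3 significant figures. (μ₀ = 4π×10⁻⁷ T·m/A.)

B ≈ 28.0 μT

The Biot–Savart field of a circular arc at its centre is B = μ₀Iφ/(4πR), with φ = 3.142 rad.
B = (4π×10⁻⁷ × 1.05 × 3.142) / (4π × 0.0118) = 2.80×10⁻⁵ T.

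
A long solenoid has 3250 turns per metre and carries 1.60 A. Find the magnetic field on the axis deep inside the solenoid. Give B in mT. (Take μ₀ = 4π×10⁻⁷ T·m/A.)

Inside a long solenoid, B = μ₀nI with n = 3250 turns/m.
B = 4π×10⁻⁷ × 3250 × 1.60 = 6.53×10⁻³ T.

B ≈ 6.53 mT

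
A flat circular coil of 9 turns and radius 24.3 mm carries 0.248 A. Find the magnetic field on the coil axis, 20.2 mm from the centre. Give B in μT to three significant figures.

For an N-turn flat coil, B = Nμ₀IR²/[2(R²+z²)^(3/2)] with R = 0.0243 m, z = 0.0202 m.
B = 9 × 2.92×10⁻⁶ T = 2.62×10⁻⁵ T.

B ≈ 26.2 μT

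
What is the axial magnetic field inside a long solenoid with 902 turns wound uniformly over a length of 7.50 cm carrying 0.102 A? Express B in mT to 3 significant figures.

Inside a long solenoid, B = μ₀nI with n = 1.203×10⁴ turns/m.
B = 4π×10⁻⁷ × 1.203×10⁴ × 0.102 = 1.54×10⁻³ T.

B ≈ 1.54 mT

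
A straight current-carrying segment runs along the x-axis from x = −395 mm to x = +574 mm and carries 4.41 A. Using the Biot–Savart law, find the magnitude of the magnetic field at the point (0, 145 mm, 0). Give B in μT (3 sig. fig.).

For a finite straight segment, B = (μ₀I/4πd)(sinθ₁ + sinθ₂), where θ₁, θ₂ are the angles from the perpendicular to each end.
The perpendicular distance is d = 0.145 m; the end-offsets along the wire are a = 0.395 m and b = 0.574 m.
sinθ₁ = 0.395/√(0.395²+0.145²) = 0.9387; sinθ₂ = 0.574/√(0.574²+0.145²) = 0.9695.
B = (4π×10⁻⁷ × 4.41) / (4π × 0.145) × (0.9387 + 0.9695) = 5.80×10⁻⁶ T.

B ≈ 5.80 μT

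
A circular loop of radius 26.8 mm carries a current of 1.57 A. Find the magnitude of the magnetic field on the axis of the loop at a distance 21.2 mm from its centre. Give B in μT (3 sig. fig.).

On the axis of a circular loop, B = μ₀IR² / [2(R²+z²)^(3/2)].
R² + z² = (0.0268)² + (0.0212)² = 0.001168 m², and (R²+z²)^(3/2) = 3.99×10⁻⁵ m³.
B = (4π×10⁻⁷ × 1.57 × 0.0007182) / (2 × 3.99×10⁻⁵) = 1.78×10⁻⁵ T.

B ≈ 17.8 μT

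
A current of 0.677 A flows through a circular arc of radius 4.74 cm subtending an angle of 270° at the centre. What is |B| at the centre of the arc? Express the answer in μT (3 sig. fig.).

The Biot–Savart field of a circular arc at its centre is B = μ₀Iφ/(4πR), with φ = 4.712 rad.
B = (4π×10⁻⁷ × 0.677 × 4.712) / (4π × 0.0474) = 6.73×10⁻⁶ T.

B ≈ 6.73 μT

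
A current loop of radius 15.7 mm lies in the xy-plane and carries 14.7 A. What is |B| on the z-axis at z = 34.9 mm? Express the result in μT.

On the axis of a circular loop, B = μ₀IR² / [2(R²+z²)^(3/2)].
R² + z² = (0.0157)² + (0.0349)² = 0.001465 m², and (R²+z²)^(3/2) = 5.60×10⁻⁵ m³.
B = (4π×10⁻⁷ × 14.7 × 0.0002465) / (2 × 5.60×10⁻⁵) = 4.06×10⁻⁵ T.

B ≈ 40.6 μT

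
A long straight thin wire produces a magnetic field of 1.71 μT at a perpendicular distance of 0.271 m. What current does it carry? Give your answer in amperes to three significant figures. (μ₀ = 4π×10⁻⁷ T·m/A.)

For a long straight wire B = μ₀I/(2πd), so I = 2πdB/μ₀.
I = 2π × 0.271 × 1.71×10⁻⁶ / (4π×10⁻⁷) = 2.32 A.

I ≈ 2.32 A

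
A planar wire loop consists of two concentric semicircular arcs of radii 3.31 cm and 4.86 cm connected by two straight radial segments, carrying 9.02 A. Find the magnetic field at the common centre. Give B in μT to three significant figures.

B ≈ 27.3 μT

The radial connectors point toward the centre, so dl × r̂ = 0 and they contribute nothing.
Each semicircle gives μ₀I/(4R): inner arc 8.56×10⁻⁵ T, outer arc 5.83×10⁻⁵ T.
The two arcs carry current in opposite angular senses, so their fields oppose: B = |8.56×10⁻⁵ − 5.83×10⁻⁵| = 2.73×10⁻⁵ T.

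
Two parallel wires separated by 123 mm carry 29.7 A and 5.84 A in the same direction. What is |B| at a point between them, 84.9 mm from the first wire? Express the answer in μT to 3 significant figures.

B ≈ 39.3 μT

Each long wire gives B = μ₀I/(2πd). Distances are d₁ = 0.0849 m and d₂ = 0.0381 m.
B₁ = 7.00×10⁻⁵ T, B₂ = 3.07×10⁻⁵ T.
Between parallel currents the two contributions point in opposite directions, so they subtract. B = |B₁ − B₂| = |7.00×10⁻⁵ − 3.07×10⁻⁵| = 3.93×10⁻⁵ T.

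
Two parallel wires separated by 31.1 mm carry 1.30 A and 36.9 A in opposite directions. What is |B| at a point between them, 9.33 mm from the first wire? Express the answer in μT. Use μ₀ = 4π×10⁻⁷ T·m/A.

Each long wire gives B = μ₀I/(2πd). Distances are d₁ = 0.00933 m and d₂ = 0.02177 m.
B₁ = 2.79×10⁻⁵ T, B₂ = 3.39×10⁻⁴ T.
Between antiparallel currents both contributions point the same way, so they add. B = B₁ + B₂ = 2.79×10⁻⁵ + 3.39×10⁻⁴ = 3.67×10⁻⁴ T.

B ≈ 367 μT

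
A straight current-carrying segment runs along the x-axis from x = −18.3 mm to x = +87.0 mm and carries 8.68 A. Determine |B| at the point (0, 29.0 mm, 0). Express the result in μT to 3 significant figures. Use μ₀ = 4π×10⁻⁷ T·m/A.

For a finite straight segment, B = (μ₀I/4πd)(sinθ₁ + sinθ₂), where θ₁, θ₂ are the angles from the perpendicular to each end.
The perpendicular distance is d = 0.029 m; the end-offsets along the wire are a = 0.0183 m and b = 0.087 m.
sinθ₁ = 0.0183/√(0.0183²+0.029²) = 0.5337; sinθ₂ = 0.087/√(0.087²+0.029²) = 0.9487.
B = (4π×10⁻⁷ × 8.68) / (4π × 0.029) × (0.5337 + 0.9487) = 4.44×10⁻⁵ T.

B ≈ 44.4 μT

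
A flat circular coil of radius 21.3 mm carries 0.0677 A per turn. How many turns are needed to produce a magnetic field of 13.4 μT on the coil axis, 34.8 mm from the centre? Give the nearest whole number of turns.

N = 47

For an N-turn coil, B = Nμ₀IR²/[2(R²+z²)^(3/2)]. A single turn gives B₁ = 2.84×10⁻⁷ T with R = 0.0213 m, z = 0.0348 m.
N = B/B₁ = 1.34×10⁻⁵ / 2.84×10⁻⁷ = 47.16.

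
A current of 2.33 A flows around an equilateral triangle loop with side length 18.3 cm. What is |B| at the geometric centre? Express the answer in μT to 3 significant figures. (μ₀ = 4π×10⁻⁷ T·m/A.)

Each side is a finite straight segment at perpendicular distance d = a/(2 tan(π/3)) = 0.05283 m from the centre, with end-angles ±π/3.
One side contributes B₁ = (μ₀I/4πd)·2 sin(π/3) = 7.64×10⁻⁶ T.
All 3 sides add in the same direction: B = 3 × 7.64×10⁻⁶ = 2.29×10⁻⁵ T.

B ≈ 22.9 μT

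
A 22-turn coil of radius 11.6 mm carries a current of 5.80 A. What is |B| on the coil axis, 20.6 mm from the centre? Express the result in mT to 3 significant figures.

B ≈ 0.816 mT

For an N-turn flat coil, B = Nμ₀IR²/[2(R²+z²)^(3/2)] with R = 0.0116 m, z = 0.0206 m.
B = 22 × 3.71×10⁻⁵ T = 8.16×10⁻⁴ T.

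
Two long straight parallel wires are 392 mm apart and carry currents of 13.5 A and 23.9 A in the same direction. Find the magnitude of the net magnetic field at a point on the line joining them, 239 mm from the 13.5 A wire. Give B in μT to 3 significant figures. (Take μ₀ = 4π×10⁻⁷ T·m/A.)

Each long wire gives B = μ₀I/(2πd). Distances are d₁ = 0.239 m and d₂ = 0.153 m.
B₁ = 1.13×10⁻⁵ T, B₂ = 3.12×10⁻⁵ T.
Between parallel currents the two contributions point in opposite directions, so they subtract. B = |B₁ − B₂| = |1.13×10⁻⁵ − 3.12×10⁻⁵| = 1.99×10⁻⁵ T.

B ≈ 19.9 μT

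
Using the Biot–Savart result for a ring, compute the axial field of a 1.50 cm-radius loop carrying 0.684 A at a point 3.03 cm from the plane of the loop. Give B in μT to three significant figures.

On the axis of a circular loop, B = μ₀IR² / [2(R²+z²)^(3/2)].
R² + z² = (0.015)² + (0.0303)² = 0.001143 m², and (R²+z²)^(3/2) = 3.86×10⁻⁵ m³.
B = (4π×10⁻⁷ × 0.684 × 0.000225) / (2 × 3.86×10⁻⁵) = 2.50×10⁻⁶ T.

B ≈ 2.50 μT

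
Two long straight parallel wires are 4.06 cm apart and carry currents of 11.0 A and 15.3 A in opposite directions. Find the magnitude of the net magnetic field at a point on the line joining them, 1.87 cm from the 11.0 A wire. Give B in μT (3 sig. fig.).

B ≈ 257 μT

Each long wire gives B = μ₀I/(2πd). Distances are d₁ = 0.0187 m and d₂ = 0.0219 m.
B₁ = 1.18×10⁻⁴ T, B₂ = 1.40×10⁻⁴ T.
Between antiparallel currents both contributions point the same way, so they add. B = B₁ + B₂ = 1.18×10⁻⁴ + 1.40×10⁻⁴ = 2.57×10⁻⁴ T.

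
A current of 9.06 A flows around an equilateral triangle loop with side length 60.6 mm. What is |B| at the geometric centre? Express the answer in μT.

B ≈ 269 μT

Each side is a finite straight segment at perpendicular distance d = a/(2 tan(π/3)) = 0.01749 m from the centre, with end-angles ±π/3.
One side contributes B₁ = (μ₀I/4πd)·2 sin(π/3) = 8.97×10⁻⁵ T.
All 3 sides add in the same direction: B = 3 × 8.97×10⁻⁵ = 2.69×10⁻⁴ T.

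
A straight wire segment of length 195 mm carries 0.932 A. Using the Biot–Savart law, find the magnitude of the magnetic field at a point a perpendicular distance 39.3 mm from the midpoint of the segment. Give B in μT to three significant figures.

B ≈ 4.40 μT

For a finite straight segment, B = (μ₀I/4πd)(sinθ₁ + sinθ₂), where θ₁, θ₂ are the angles from the perpendicular to each end.
The perpendicular from the point meets the wire at its midpoint, so each end is L/2 = 0.0975 m away along the wire.
sinθ₁ = 0.0975/√(0.0975²+0.0393²) = 0.9275; sinθ₂ = 0.0975/√(0.0975²+0.0393²) = 0.9275.
B = (4π×10⁻⁷ × 0.932) / (4π × 0.0393) × (0.9275 + 0.9275) = 4.40×10⁻⁶ T.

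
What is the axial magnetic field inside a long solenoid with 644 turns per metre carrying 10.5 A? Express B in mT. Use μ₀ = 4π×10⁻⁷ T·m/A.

B ≈ 8.50 mT

Inside a long solenoid, B = μ₀nI with n = 644 turns/m.
B = 4π×10⁻⁷ × 644 × 10.5 = 8.50×10⁻³ T.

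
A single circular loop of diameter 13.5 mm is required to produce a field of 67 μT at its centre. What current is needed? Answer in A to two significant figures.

At the centre of a circular loop B = μ₀I/(2R), so I = 2RB/μ₀.
With R = 0.00675 m, I = 2 × 0.00675 × 6.70×10⁻⁵ / (4π×10⁻⁷) = 0.720 A.

I ≈ 0.72 A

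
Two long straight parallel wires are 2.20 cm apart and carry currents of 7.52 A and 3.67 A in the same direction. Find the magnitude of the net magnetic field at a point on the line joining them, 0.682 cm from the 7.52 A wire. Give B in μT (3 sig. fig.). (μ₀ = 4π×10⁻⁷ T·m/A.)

Each long wire gives B = μ₀I/(2πd). Distances are d₁ = 0.00682 m and d₂ = 0.01518 m.
B₁ = 2.21×10⁻⁴ T, B₂ = 4.84×10⁻⁵ T.
Between parallel currents the two contributions point in opposite directions, so they subtract. B = |B₁ − B₂| = |2.21×10⁻⁴ − 4.84×10⁻⁵| = 1.72×10⁻⁴ T.

B ≈ 172 μT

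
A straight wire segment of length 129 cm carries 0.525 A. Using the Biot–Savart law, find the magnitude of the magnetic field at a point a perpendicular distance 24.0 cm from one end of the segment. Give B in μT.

For a finite straight segment, B = (μ₀I/4πd)(sinθ₁ + sinθ₂), where θ₁, θ₂ are the angles from the perpendicular to each end.
The perpendicular foot is at one end, so the two end-offsets along the wire are 0 and L = 1.29 m.
sinθ₁ = 0/√(0²+0.24²) = 0.0000; sinθ₂ = 1.29/√(1.29²+0.24²) = 0.9831.
B = (4π×10⁻⁷ × 0.525) / (4π × 0.24) × (0.0000 + 0.9831) = 2.15×10⁻⁷ T.

B ≈ 0.215 μT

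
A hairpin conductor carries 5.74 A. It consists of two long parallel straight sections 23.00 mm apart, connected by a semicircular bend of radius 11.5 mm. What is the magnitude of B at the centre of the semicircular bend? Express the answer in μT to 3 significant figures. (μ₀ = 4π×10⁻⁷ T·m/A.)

The semicircular arc contributes B_arc = μ₀I·π/(4πR) = μ₀I/(4R) = 1.57×10⁻⁴ T.
Each semi-infinite lead is at perpendicular distance R = 0.0115 m from the centre, with the perpendicular foot at its near end, so it contributes μ₀I/(4πR); both point the same way, together 9.98×10⁻⁵ T.
Arc and leads all point the same direction: B = 1.57×10⁻⁴ + 9.98×10⁻⁵ = 2.57×10⁻⁴ T.

B ≈ 257 μT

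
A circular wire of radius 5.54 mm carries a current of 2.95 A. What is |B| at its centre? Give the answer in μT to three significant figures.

B ≈ 335 μT

At the centre of a circular loop the Biot–Savart law gives B = μ₀I/(2R).
B = (4π×10⁻⁷ × 2.95) / (2 × 0.00554) = 3.35×10⁻⁴ T.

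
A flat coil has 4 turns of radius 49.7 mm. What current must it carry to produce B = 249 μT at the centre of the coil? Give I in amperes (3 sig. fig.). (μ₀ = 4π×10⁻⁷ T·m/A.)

For an N-turn coil, B = Nμ₀I/(2R) with R = 0.0497 m, so I = 2RB/(Nμ₀) = 2 × 0.0497 × 2.49×10⁻⁴ / (4 × 4π×10⁻⁷) = 4.92 A.

I ≈ 4.92 A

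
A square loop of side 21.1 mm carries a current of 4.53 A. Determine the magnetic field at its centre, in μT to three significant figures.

B ≈ 243 μT

Each side is a finite straight segment at perpendicular distance d = a/(2 tan(π/4)) = 0.01055 m from the centre, with end-angles ±π/4.
One side contributes B₁ = (μ₀I/4πd)·2 sin(π/4) = 6.07×10⁻⁵ T.
All 4 sides add in the same direction: B = 4 × 6.07×10⁻⁵ = 2.43×10⁻⁴ T.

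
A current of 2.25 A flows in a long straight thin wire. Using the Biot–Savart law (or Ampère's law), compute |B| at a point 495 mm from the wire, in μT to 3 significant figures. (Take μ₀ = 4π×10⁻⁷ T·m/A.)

B ≈ 0.909 μT

For an infinitely long straight wire, B = μ₀I/(2πd).
B = (4π×10⁻⁷ × 2.25) / (2π × 0.495) = 9.09×10⁻⁷ T.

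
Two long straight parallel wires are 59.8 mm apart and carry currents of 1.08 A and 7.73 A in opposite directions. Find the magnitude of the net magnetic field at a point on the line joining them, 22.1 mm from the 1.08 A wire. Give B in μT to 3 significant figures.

Each long wire gives B = μ₀I/(2πd). Distances are d₁ = 0.0221 m and d₂ = 0.0377 m.
B₁ = 9.77×10⁻⁶ T, B₂ = 4.10×10⁻⁵ T.
Between antiparallel currents both contributions point the same way, so they add. B = B₁ + B₂ = 9.77×10⁻⁶ + 4.10×10⁻⁵ = 5.08×10⁻⁵ T.

B ≈ 50.8 μT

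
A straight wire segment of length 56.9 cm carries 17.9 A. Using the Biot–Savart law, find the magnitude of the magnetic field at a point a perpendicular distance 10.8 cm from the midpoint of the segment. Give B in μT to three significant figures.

For a finite straight segment, B = (μ₀I/4πd)(sinθ₁ + sinθ₂), where θ₁, θ₂ are the angles from the perpendicular to each end.
The perpendicular from the point meets the wire at its midpoint, so each end is L/2 = 0.2845 m away along the wire.
sinθ₁ = 0.2845/√(0.2845²+0.108²) = 0.9349; sinθ₂ = 0.2845/√(0.2845²+0.108²) = 0.9349.
B = (4π×10⁻⁷ × 17.9) / (4π × 0.108) × (0.9349 + 0.9349) = 3.10×10⁻⁵ T.

B ≈ 31.0 μT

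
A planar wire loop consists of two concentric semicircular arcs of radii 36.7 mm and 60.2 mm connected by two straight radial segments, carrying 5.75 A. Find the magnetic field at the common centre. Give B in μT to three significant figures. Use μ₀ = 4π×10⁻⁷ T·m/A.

The radial connectors point toward the centre, so dl × r̂ = 0 and they contribute nothing.
Each semicircle gives μ₀I/(4R): inner arc 4.92×10⁻⁵ T, outer arc 3.00×10⁻⁵ T.
The two arcs carry current in opposite angular senses, so their fields oppose: B = |4.92×10⁻⁵ − 3.00×10⁻⁵| = 1.92×10⁻⁵ T.

B ≈ 19.2 μT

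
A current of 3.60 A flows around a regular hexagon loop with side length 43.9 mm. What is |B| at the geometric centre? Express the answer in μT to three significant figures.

B ≈ 56.8 μT

Each side is a finite straight segment at perpendicular distance d = a/(2 tan(π/6)) = 0.03802 m from the centre, with end-angles ±π/6.
One side contributes B₁ = (μ₀I/4πd)·2 sin(π/6) = 9.47×10⁻⁶ T.
All 6 sides add in the same direction: B = 6 × 9.47×10⁻⁶ = 5.68×10⁻⁵ T.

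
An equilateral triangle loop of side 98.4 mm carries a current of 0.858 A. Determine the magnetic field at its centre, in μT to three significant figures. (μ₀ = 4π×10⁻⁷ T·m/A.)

B ≈ 15.7 μT

Each side is a finite straight segment at perpendicular distance d = a/(2 tan(π/3)) = 0.02841 m from the centre, with end-angles ±π/3.
One side contributes B₁ = (μ₀I/4πd)·2 sin(π/3) = 5.23×10⁻⁶ T.
All 3 sides add in the same direction: B = 3 × 5.23×10⁻⁶ = 1.57×10⁻⁵ T.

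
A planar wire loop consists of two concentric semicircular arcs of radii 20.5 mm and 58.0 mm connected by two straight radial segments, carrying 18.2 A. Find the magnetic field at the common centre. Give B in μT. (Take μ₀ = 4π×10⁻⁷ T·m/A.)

B ≈ 180 μT

The radial connectors point toward the centre, so dl × r̂ = 0 and they contribute nothing.
Each semicircle gives μ₀I/(4R): inner arc 2.79×10⁻⁴ T, outer arc 9.86×10⁻⁵ T.
The two arcs carry current in opposite angular senses, so their fields oppose: B = |2.79×10⁻⁴ − 9.86×10⁻⁵| = 1.80×10⁻⁴ T.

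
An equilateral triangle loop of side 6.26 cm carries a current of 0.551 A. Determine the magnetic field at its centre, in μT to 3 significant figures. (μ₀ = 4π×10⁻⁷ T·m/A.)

Each side is a finite straight segment at perpendicular distance d = a/(2 tan(π/3)) = 0.01807 m from the centre, with end-angles ±π/3.
One side contributes B₁ = (μ₀I/4πd)·2 sin(π/3) = 5.28×10⁻⁶ T.
All 3 sides add in the same direction: B = 3 × 5.28×10⁻⁶ = 1.58×10⁻⁵ T.

B ≈ 15.8 μT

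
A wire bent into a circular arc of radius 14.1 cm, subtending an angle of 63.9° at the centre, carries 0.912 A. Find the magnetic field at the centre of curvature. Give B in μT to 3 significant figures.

The Biot–Savart field of a circular arc at its centre is B = μ₀Iφ/(4πR), with φ = 1.115 rad.
B = (4π×10⁻⁷ × 0.912 × 1.115) / (4π × 0.141) = 7.21×10⁻⁷ T.

B ≈ 0.721 μT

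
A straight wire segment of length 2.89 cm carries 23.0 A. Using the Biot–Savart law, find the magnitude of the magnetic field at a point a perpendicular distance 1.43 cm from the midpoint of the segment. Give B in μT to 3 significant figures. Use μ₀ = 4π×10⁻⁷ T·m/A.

B ≈ 229 μT

For a finite straight segment, B = (μ₀I/4πd)(sinθ₁ + sinθ₂), where θ₁, θ₂ are the angles from the perpendicular to each end.
The perpendicular from the point meets the wire at its midpoint, so each end is L/2 = 0.01445 m away along the wire.
sinθ₁ = 0.01445/√(0.01445²+0.0143²) = 0.7108; sinθ₂ = 0.01445/√(0.01445²+0.0143²) = 0.7108.
B = (4π×10⁻⁷ × 23.0) / (4π × 0.0143) × (0.7108 + 0.7108) = 2.29×10⁻⁴ T.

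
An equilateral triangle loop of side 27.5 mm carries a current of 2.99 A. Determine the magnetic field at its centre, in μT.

Each side is a finite straight segment at perpendicular distance d = a/(2 tan(π/3)) = 0.007939 m from the centre, with end-angles ±π/3.
One side contributes B₁ = (μ₀I/4πd)·2 sin(π/3) = 6.52×10⁻⁵ T.
All 3 sides add in the same direction: B = 3 × 6.52×10⁻⁵ = 1.96×10⁻⁴ T.

B ≈ 196 μT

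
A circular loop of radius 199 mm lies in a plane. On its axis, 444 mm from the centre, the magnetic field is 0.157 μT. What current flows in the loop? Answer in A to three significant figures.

I ≈ 0.727 A

On the axis of a loop, B = μ₀IR²/[2(R²+z²)^(3/2)], so I = 2B(R²+z²)^(3/2)/(μ₀R²).
R² + z² = 0.0396 + 0.1971 = 0.2367 m²; raised to 3/2 gives 0.115 m³.
I = 2 × 1.57×10⁻⁷ × 0.115 / (1.26×10⁻⁶ × 0.0396) = 0.727 A.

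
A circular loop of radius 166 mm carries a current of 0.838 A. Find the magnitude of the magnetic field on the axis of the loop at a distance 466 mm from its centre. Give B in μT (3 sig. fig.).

B ≈ 0.120 μT

On the axis of a circular loop, B = μ₀IR² / [2(R²+z²)^(3/2)].
R² + z² = (0.166)² + (0.466)² = 0.2447 m², and (R²+z²)^(3/2) = 0.121 m³.
B = (4π×10⁻⁷ × 0.838 × 0.02756) / (2 × 0.121) = 1.20×10⁻⁷ T.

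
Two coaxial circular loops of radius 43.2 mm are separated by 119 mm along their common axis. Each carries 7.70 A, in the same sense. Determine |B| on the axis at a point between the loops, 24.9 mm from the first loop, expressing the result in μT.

B ≈ 81.0 μT

Each loop contributes B = μ₀IR²/[2(R²+z²)^(3/2)] on the axis, with z measured from that loop.
Loop 1 (z = 0.0249 m): B₁ = 7.28×10⁻⁵ T. Loop 2 (z = 0.0941 m): B₂ = 8.13×10⁻⁶ T.
The fields add: B = B₁ + B₂ = 8.10×10⁻⁵ T.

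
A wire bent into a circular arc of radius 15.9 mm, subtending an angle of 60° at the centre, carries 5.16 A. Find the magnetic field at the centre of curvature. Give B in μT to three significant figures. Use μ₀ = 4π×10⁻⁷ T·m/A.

The Biot–Savart field of a circular arc at its centre is B = μ₀Iφ/(4πR), with φ = 1.047 rad.
B = (4π×10⁻⁷ × 5.16 × 1.047) / (4π × 0.0159) = 3.40×10⁻⁵ T.

B ≈ 34.0 μT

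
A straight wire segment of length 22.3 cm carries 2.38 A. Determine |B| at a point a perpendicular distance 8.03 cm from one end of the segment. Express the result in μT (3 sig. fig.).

B ≈ 2.79 μT

For a finite straight segment, B = (μ₀I/4πd)(sinθ₁ + sinθ₂), where θ₁, θ₂ are the angles from the perpendicular to each end.
The perpendicular foot is at one end, so the two end-offsets along the wire are 0 and L = 0.223 m.
sinθ₁ = 0/√(0²+0.0803²) = 0.0000; sinθ₂ = 0.223/√(0.223²+0.0803²) = 0.9409.
B = (4π×10⁻⁷ × 2.38) / (4π × 0.0803) × (0.0000 + 0.9409) = 2.79×10⁻⁶ T.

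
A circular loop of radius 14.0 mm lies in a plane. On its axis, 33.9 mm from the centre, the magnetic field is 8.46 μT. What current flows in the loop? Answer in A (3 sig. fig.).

On the axis of a loop, B = μ₀IR²/[2(R²+z²)^(3/2)], so I = 2B(R²+z²)^(3/2)/(μ₀R²).
R² + z² = 0.000196 + 0.001149 = 0.001345 m²; raised to 3/2 gives 4.93×10⁻⁵ m³.
I = 2 × 8.46×10⁻⁶ × 4.93×10⁻⁵ / (1.26×10⁻⁶ × 0.000196) = 3.39 A.

I ≈ 3.39 A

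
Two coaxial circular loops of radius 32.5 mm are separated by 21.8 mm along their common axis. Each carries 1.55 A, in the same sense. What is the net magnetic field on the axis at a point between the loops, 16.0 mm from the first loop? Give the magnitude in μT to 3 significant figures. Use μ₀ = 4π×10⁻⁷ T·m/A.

B ≈ 50.2 μT

Each loop contributes B = μ₀IR²/[2(R²+z²)^(3/2)] on the axis, with z measured from that loop.
Loop 1 (z = 0.016 m): B₁ = 2.16×10⁻⁵ T. Loop 2 (z = 0.0058 m): B₂ = 2.86×10⁻⁵ T.
The fields add: B = B₁ + B₂ = 5.02×10⁻⁵ T.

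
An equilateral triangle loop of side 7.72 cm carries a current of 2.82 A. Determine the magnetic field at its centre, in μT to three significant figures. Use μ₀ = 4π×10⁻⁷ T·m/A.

Each side is a finite straight segment at perpendicular distance d = a/(2 tan(π/3)) = 0.02229 m from the centre, with end-angles ±π/3.
One side contributes B₁ = (μ₀I/4πd)·2 sin(π/3) = 2.19×10⁻⁵ T.
All 3 sides add in the same direction: B = 3 × 2.19×10⁻⁵ = 6.58×10⁻⁵ T.

B ≈ 65.8 μT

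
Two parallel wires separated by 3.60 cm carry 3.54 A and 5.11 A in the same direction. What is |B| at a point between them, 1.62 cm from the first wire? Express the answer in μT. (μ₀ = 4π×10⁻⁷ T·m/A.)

B ≈ 7.91 μT

Each long wire gives B = μ₀I/(2πd). Distances are d₁ = 0.0162 m and d₂ = 0.0198 m.
B₁ = 4.37×10⁻⁵ T, B₂ = 5.16×10⁻⁵ T.
Between parallel currents the two contributions point in opposite directions, so they subtract. B = |B₁ − B₂| = |4.37×10⁻⁵ − 5.16×10⁻⁵| = 7.91×10⁻⁶ T.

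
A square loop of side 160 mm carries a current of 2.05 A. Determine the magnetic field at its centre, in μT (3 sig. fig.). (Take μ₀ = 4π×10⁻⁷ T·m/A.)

B ≈ 14.5 μT

Each side is a finite straight segment at perpendicular distance d = a/(2 tan(π/4)) = 0.08 m from the centre, with end-angles ±π/4.
One side contributes B₁ = (μ₀I/4πd)·2 sin(π/4) = 3.62×10⁻⁶ T.
All 4 sides add in the same direction: B = 4 × 3.62×10⁻⁶ = 1.45×10⁻⁵ T.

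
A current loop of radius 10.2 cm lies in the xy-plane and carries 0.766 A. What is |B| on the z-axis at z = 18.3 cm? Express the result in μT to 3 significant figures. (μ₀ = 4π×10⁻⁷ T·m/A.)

B ≈ 0.545 μT

On the axis of a circular loop, B = μ₀IR² / [2(R²+z²)^(3/2)].
R² + z² = (0.102)² + (0.183)² = 0.04389 m², and (R²+z²)^(3/2) = 9.20×10⁻³ m³.
B = (4π×10⁻⁷ × 0.766 × 0.0104) / (2 × 9.20×10⁻³) = 5.45×10⁻⁷ T.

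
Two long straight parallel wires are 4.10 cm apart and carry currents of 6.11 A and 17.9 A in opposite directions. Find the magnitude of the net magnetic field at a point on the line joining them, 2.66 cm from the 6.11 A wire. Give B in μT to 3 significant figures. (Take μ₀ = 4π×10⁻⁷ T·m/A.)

B ≈ 295 μT

Each long wire gives B = μ₀I/(2πd). Distances are d₁ = 0.0266 m and d₂ = 0.0144 m.
B₁ = 4.59×10⁻⁵ T, B₂ = 2.49×10⁻⁴ T.
Between antiparallel currents both contributions point the same way, so they add. B = B₁ + B₂ = 4.59×10⁻⁵ + 2.49×10⁻⁴ = 2.95×10⁻⁴ T.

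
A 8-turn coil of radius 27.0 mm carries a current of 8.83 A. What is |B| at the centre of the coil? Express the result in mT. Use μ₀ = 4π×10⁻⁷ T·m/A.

B ≈ 1.64 mT

For an N-turn flat coil, B = Nμ₀I/(2R) with R = 0.027 m.
B = 8 × 2.05×10⁻⁴ T = 1.64×10⁻³ T.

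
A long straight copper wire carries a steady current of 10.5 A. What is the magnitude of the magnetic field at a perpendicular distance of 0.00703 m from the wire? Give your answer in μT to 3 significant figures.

For an infinitely long straight wire, B = μ₀I/(2πd).
B = (4π×10⁻⁷ × 10.5) / (2π × 0.00703) = 2.99×10⁻⁴ T.

B ≈ 299 μT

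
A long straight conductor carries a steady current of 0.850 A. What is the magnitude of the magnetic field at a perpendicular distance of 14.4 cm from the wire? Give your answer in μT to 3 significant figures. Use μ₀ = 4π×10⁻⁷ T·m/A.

B ≈ 1.18 μT

For an infinitely long straight wire, B = μ₀I/(2πd).
B = (4π×10⁻⁷ × 0.850) / (2π × 0.144) = 1.18×10⁻⁶ T.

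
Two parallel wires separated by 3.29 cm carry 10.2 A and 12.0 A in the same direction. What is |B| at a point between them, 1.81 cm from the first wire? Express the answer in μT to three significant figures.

Each long wire gives B = μ₀I/(2πd). Distances are d₁ = 0.0181 m and d₂ = 0.0148 m.
B₁ = 1.13×10⁻⁴ T, B₂ = 1.62×10⁻⁴ T.
Between parallel currents the two contributions point in opposite directions, so they subtract. B = |B₁ − B₂| = |1.13×10⁻⁴ − 1.62×10⁻⁴| = 4.95×10⁻⁵ T.

B ≈ 49.5 μT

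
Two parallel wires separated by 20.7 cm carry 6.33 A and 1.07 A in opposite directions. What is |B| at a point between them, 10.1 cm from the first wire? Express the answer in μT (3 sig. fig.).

Each long wire gives B = μ₀I/(2πd). Distances are d₁ = 0.101 m and d₂ = 0.106 m.
B₁ = 1.25×10⁻⁵ T, B₂ = 2.02×10⁻⁶ T.
Between antiparallel currents both contributions point the same way, so they add. B = B₁ + B₂ = 1.25×10⁻⁵ + 2.02×10⁻⁶ = 1.46×10⁻⁵ T.

B ≈ 14.6 μT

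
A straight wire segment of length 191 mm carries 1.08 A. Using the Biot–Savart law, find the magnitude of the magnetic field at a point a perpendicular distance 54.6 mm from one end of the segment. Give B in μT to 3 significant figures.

For a finite straight segment, B = (μ₀I/4πd)(sinθ₁ + sinθ₂), where θ₁, θ₂ are the angles from the perpendicular to each end.
The perpendicular foot is at one end, so the two end-offsets along the wire are 0 and L = 0.191 m.
sinθ₁ = 0/√(0²+0.0546²) = 0.0000; sinθ₂ = 0.191/√(0.191²+0.0546²) = 0.9615.
B = (4π×10⁻⁷ × 1.08) / (4π × 0.0546) × (0.0000 + 0.9615) = 1.90×10⁻⁶ T.

B ≈ 1.90 μT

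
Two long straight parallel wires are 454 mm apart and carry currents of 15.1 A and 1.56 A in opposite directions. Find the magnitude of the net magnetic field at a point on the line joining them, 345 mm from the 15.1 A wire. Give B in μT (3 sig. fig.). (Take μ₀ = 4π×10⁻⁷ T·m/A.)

Each long wire gives B = μ₀I/(2πd). Distances are d₁ = 0.345 m and d₂ = 0.109 m.
B₁ = 8.75×10⁻⁶ T, B₂ = 2.86×10⁻⁶ T.
Between antiparallel currents both contributions point the same way, so they add. B = B₁ + B₂ = 8.75×10⁻⁶ + 2.86×10⁻⁶ = 1.16×10⁻⁵ T.

B ≈ 11.6 μT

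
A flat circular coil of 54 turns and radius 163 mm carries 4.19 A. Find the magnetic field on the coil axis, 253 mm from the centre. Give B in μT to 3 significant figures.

For an N-turn flat coil, B = Nμ₀IR²/[2(R²+z²)^(3/2)] with R = 0.163 m, z = 0.253 m.
B = 54 × 2.57×10⁻⁶ T = 1.39×10⁻⁴ T.

B ≈ 139 μT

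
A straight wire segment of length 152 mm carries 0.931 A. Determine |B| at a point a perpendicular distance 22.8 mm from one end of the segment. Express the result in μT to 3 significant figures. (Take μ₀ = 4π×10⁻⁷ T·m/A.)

B ≈ 4.04 μT

For a finite straight segment, B = (μ₀I/4πd)(sinθ₁ + sinθ₂), where θ₁, θ₂ are the angles from the perpendicular to each end.
The perpendicular foot is at one end, so the two end-offsets along the wire are 0 and L = 0.152 m.
sinθ₁ = 0/√(0²+0.0228²) = 0.0000; sinθ₂ = 0.152/√(0.152²+0.0228²) = 0.9889.
B = (4π×10⁻⁷ × 0.931) / (4π × 0.0228) × (0.0000 + 0.9889) = 4.04×10⁻⁶ T.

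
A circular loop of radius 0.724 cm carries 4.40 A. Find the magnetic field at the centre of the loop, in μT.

B ≈ 382 μT

At the centre of a circular loop the Biot–Savart law gives B = μ₀I/(2R).
B = (4π×10⁻⁷ × 4.40) / (2 × 0.00724) = 3.82×10⁻⁴ T.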